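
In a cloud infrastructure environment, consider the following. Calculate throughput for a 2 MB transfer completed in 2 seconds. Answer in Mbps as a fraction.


Given: file = 2 MB, time = 2 s
File in Mb = 2 * 8 = 16 Mb
Throughput = 16 / 2 Mbps
Throughput = 8 Mbps

8


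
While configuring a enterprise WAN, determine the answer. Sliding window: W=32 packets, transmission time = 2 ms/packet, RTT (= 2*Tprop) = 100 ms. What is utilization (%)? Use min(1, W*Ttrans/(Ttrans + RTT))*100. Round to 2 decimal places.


Given: W = 32, Ttrans = 2 ms, RTT = 100 ms (= 2 * Tprop, Tprop = 50 ms)
Cycle time = Ttrans + RTT = 2 + 100 = 102 ms (first packet sent until its ACK returns)
W * Ttrans = 32 * 2 = 64 ms of sending per cycle
W * Ttrans / (Ttrans + RTT) = 64 / 102 = 0.627451
U = min(1, 0.627451) = 0.627451
U% = 62.75%

62.75


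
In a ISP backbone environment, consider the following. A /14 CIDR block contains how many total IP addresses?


Given: CIDR prefix /14
Host bits = 32 - 14 = 18
Total addresses = 2^18 = 262144

262144


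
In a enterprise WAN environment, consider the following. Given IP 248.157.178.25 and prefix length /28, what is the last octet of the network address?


Given: IP = 248.157.178.25, prefix = /28
Subnet mask = 255.255.255.240
Last octet of IP: 25
Last octet of mask: 240
Network last octet = 25 AND 240 = 16

16


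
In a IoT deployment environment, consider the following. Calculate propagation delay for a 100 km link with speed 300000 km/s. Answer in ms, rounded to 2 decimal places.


Given: distance = 100 km, speed = 300000 km/s
Delay = distance / speed = 100 / 300000 seconds
Delay in ms = 100 * 1000 / 300000
Delay = 0.3333 ms
Rounded to 2 dp = 0.33 ms

0.33


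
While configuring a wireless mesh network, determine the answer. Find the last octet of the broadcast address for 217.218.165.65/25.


Given: IP = 217.218.165.65, prefix = /25
Host bits = 32 - 25 = 7
Network last octet = 65 AND mask = 0
Host part size = 2^7 - 1 = 127
Broadcast last octet = 0 OR 127 = 127

127


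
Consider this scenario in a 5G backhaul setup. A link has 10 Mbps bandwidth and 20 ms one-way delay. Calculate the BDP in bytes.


Given: bandwidth = 10 Mbps, delay = 20 ms
BDP in bits = 10 * 10^6 * 20 / 1000
BDP in bits = 200000
BDP in bytes = 200000 / 8 = 25000

25000


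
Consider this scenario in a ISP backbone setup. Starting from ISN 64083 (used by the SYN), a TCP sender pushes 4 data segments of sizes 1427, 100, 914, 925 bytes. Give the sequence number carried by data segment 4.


The SYN occupies sequence number ISN = 64083, so the first data byte is ISN + 1 = 64084.
SEQ of data segment i = (ISN + 1) + sum of payload sizes of segments 1..i-1.
Segment 1: SEQ = 64084, payload = 1427 bytes
Segment 2: SEQ = 65511, payload = 100 bytes
Segment 3: SEQ = 65611, payload = 914 bytes
Segment 4: SEQ = 66525, payload = 925 bytes
SEQ of segment 4 = 64084 + 1427 + 100 + 914 = 66525

66525


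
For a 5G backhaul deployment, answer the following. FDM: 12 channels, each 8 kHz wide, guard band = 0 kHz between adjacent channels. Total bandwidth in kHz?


Given: 12 channels, 8 kHz each, guard = 0 kHz
Channel bandwidth = 12 * 8 = 96 kHz
Guard bands = 11 gaps * 0 kHz = 0 kHz
Total = 96 + 0 = 96 kHz

96


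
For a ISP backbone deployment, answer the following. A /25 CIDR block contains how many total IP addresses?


Given: CIDR prefix /25
Host bits = 32 - 25 = 7
Total addresses = 2^7 = 128

128


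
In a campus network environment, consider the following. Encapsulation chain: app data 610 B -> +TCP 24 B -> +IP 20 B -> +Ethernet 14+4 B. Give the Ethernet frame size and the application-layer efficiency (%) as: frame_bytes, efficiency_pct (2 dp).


TCP segment = 610 + 24 = 634 B
IP packet = 634 + 20 = 654 B
Ethernet frame = 654 + 14 + 4 = 672 B
Efficiency = app / frame = 610 / 672 = 0.907738 = 90.7738% -> 90.77% (2 dp)

672, 90.77


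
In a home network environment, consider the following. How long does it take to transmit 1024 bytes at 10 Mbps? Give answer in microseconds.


Given: packet = 1024 bytes, bandwidth = 10 Mbps
Packet in bits = 1024 * 8 = 8192 bits
Bandwidth = 10 * 10^6 = 10000000 bps
Time = 8192 / 10000000 seconds
Time in us = 8192 * 10^6 / 10000000 = 819.2

819.2


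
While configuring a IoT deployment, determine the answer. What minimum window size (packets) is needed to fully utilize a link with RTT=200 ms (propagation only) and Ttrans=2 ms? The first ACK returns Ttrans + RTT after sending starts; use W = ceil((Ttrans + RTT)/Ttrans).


Given: Ttrans = 2 ms, RTT = 200 ms (= 2 * Tprop, Tprop = 100 ms)
Time until first ACK returns = Ttrans + RTT = 2 + 200 = 202 ms
Need W * Ttrans >= Ttrans + RTT  ->  W >= (Ttrans + RTT) / Ttrans
(Ttrans + RTT) / Ttrans = 202 / 2 = 101
W_min = ceil(101) = 101

101


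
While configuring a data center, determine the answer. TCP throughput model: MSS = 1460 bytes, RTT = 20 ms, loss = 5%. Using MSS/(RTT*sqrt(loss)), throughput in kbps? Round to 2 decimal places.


Given: MSS = 1460 bytes, RTT = 20 ms, loss = 5%
RTT in seconds = 20 / 1000 = 0.02
Loss rate = 5% = 0.05
sqrt(loss) = sqrt(0.05) = 0.223606797750
Throughput (bytes/s) = 1460 / (0.02 * 0.223606797750) = 326465.9247
Throughput (kbps) = 326465.9247 * 8 / 1000 = 2611.727398 -> 2611.73 kbps (2 dp)

2611.73


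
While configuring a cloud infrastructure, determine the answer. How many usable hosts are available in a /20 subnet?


Given: subnet mask /20
Host bits = 32 - 20 = 12
Total addresses = 2^12 = 4096
Usable hosts = 4096 - 2 (network + broadcast) = 4094

4094


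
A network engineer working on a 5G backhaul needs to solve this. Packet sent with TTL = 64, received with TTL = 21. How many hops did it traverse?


Given: initial TTL = 64, received TTL = 21
Hops = initial TTL - received TTL
Hops = 64 - 21 = 43

43


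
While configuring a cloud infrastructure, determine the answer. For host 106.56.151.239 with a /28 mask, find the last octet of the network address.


Given: IP = 106.56.151.239, prefix = /28
Subnet mask = 255.255.255.240
Last octet of IP: 239
Last octet of mask: 240
Network last octet = 239 AND 240 = 224

224


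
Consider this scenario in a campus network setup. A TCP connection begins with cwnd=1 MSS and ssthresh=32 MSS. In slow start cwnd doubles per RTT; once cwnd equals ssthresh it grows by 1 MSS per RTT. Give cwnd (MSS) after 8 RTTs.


RTT 0: cwnd = 1 MSS (initial)
RTT 1: cwnd = 2 MSS (slow start, doubled)
RTT 2: cwnd = 4 MSS (slow start, doubled)
RTT 3: cwnd = 8 MSS (slow start, doubled)
RTT 4: cwnd = 16 MSS (slow start, doubled)
RTT 5: cwnd = 32 MSS (slow start, doubled)
RTT 6: cwnd = 33 MSS (congestion avoidance, +1)
RTT 7: cwnd = 34 MSS (congestion avoidance, +1)
RTT 8: cwnd = 35 MSS (congestion avoidance, +1)

35


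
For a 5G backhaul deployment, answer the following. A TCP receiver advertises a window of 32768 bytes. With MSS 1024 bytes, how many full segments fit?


Given: RWND = 32768 bytes, MSS = 1024 bytes
Full segments = floor(RWND / MSS)
Full segments = floor(32768 / 1024)
Full segments = floor(32.0) = 32

32


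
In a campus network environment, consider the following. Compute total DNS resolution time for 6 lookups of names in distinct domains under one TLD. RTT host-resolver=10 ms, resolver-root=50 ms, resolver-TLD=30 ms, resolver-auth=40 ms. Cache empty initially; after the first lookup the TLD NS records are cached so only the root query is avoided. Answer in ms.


Lookup 1 (cold cache): local + root + TLD + auth = 10 + 50 + 30 + 40 = 130 ms
Lookups 2..6 (TLD NS cached -> skip root; new domain -> still ask TLD and auth): local + TLD + auth = 10 + 30 + 40 = 80 ms each
Remaining 5 lookups: 5 * 80 = 400 ms
Total = 130 + 400 = 530 ms

530


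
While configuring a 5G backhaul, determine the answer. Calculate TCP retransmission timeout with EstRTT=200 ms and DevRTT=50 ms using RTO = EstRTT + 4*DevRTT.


Given: EstRTT = 200 ms, DevRTT = 50 ms
Timeout = EstRTT + 4 * DevRTT
4 * DevRTT = 4 * 50 = 200
Timeout = 200 + 200 = 400 ms

400


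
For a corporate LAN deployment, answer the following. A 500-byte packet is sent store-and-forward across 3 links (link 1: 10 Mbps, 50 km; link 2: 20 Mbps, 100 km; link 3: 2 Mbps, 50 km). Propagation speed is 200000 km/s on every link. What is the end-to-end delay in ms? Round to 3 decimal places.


Packet = 500 bytes = 4000 bits. Store-and-forward: sum (t_trans + t_prop) per link.
Link 1: t_trans = 4000/(10*10^6) s = 0.4000 ms; t_prop = 50/200000 s = 0.2500 ms; subtotal = 0.6500 ms
Link 2: t_trans = 4000/(20*10^6) s = 0.2000 ms; t_prop = 100/200000 s = 0.5000 ms; subtotal = 0.7000 ms
Link 3: t_trans = 4000/(2*10^6) s = 2.0000 ms; t_prop = 50/200000 s = 0.2500 ms; subtotal = 2.2500 ms
End-to-end = 0.6500 + 0.7000 + 2.2500 = 3.6000 ms -> 3.600 ms (3 dp)

3.600


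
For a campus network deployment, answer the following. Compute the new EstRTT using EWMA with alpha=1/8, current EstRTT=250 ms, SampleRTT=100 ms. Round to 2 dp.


Given: EstRTT = 250 ms, SampleRTT = 100 ms, alpha = 1/8
New EstRTT = (1 - alpha) * EstRTT + alpha * SampleRTT
(7/8) * 250 = 218.75
(1/8) * 100 = 12.5
New EstRTT = 218.75 + 12.5 = 231.25 ms -> 231.25 ms (2 dp)

231.25


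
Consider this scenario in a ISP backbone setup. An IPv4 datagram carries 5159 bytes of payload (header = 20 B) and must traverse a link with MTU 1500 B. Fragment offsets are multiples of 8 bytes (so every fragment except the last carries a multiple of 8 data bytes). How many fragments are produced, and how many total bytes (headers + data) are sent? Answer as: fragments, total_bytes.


Max data per non-final fragment = floor((MTU - header)/8)*8 = floor((1500 - 20)/8)*8 = floor(1480/8)*8 = 1480 B
Final fragment needs no 8-byte alignment: it can carry up to MTU - header = 1480 B
Non-final fragments needed = ceil((payload - 1480) / 1480) = ceil(3679/1480) = ceil(2.4858) = 3
Number of fragments = 3 + 1 = 4
Fragment sizes (data): 3 * 1480 B + 719 B (last, 719 <= 1480 OK)
Total bytes sent = payload + n_frags * header = 5159 + 4*20 = 5159 + 80 = 5239 B

4, 5239


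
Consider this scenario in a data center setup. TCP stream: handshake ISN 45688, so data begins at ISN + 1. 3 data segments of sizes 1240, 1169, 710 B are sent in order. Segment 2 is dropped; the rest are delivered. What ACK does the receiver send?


SYN uses sequence number 45688; first data byte = ISN + 1 = 45689.
Segment 1: SEQ = 45689, len = 1240 B, covers [45689, 46928]
Segment 2: SEQ = 46929, len = 1169 B, covers [46929, 48097] [LOST]
Segment 3: SEQ = 48098, len = 710 B, covers [48098, 48807]
In-order data received: bytes [45689, 46928] (segments 1..1).
Segment 2 missing -> gap begins at byte 46929; later segments buffered out of order.
Cumulative ACK = next expected in-order byte = 45689 + 1240 = 46929

46929


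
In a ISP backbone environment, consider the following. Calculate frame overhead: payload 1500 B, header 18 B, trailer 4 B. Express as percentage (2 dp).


Given: payload = 1500 B, header = 18 B, trailer = 4 B
Overhead bytes = header + trailer = 18 + 4 = 22
Total frame = payload + overhead = 1500 + 22 = 1522
Overhead % = 22 / 1522 * 100 = 1.4455% -> 1.45% (2 dp)

1.45


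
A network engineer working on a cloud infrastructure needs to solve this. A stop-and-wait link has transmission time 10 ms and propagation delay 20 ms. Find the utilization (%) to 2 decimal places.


Given: Ttrans = 10 ms, Tprop = 20 ms
RTT = 2 * Tprop = 2 * 20 = 40 ms
U = Ttrans / (Ttrans + RTT)
U = 10 / (10 + 40)
U = 10 / 50 = 0.2
U% = 20.00%

20.00


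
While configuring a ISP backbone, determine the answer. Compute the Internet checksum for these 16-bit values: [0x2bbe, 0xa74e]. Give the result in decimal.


Given words: [0x2bbe, 0xa74e]
Step 1: Sum all words
Raw sum = 11198 + 42830 = 54028
One's complement = ~54028 & 0xFFFF = 11507

11507


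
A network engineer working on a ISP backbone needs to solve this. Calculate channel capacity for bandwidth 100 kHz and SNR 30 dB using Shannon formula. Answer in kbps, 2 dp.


Given: B = 100 kHz, SNR = 30 dB
SNR linear = 10^(30/10) = 1000
1 + SNR = 1001
log2(1001) = 9.9672262588
C = 100 * 1000 * 9.9672262588 = 996722.6259 bps
C = 996.722626 kbps -> 996.72 kbps (2 dp)

996.72


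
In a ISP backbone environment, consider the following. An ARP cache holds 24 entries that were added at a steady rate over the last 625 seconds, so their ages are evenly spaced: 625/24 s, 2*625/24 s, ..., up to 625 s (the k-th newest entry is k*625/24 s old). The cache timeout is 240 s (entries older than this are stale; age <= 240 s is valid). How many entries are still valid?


Ages are k * 625/24 s for k = 1..24 (spacing = 26.0417 s).
Entry k is valid iff k * 625/24 <= 240 iff k <= 24 * 240 / 625 = 9.2160
n_valid = floor(9.2160) = 9
(n_stale = 24 - 9 = 15)

9


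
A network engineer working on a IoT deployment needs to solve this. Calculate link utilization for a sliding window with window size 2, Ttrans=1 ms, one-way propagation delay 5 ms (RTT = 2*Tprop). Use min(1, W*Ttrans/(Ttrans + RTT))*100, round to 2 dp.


Given: W = 2, Ttrans = 1 ms, RTT = 10 ms (= 2 * Tprop, Tprop = 5 ms)
Cycle time = Ttrans + RTT = 1 + 10 = 11 ms (first packet sent until its ACK returns)
W * Ttrans = 2 * 1 = 2 ms of sending per cycle
W * Ttrans / (Ttrans + RTT) = 2 / 11 = 0.181818
U = min(1, 0.181818) = 0.181818
U% = 18.18%

18.18


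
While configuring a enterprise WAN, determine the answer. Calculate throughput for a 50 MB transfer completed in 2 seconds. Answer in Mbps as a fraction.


Given: file = 50 MB, time = 2 s
File in Mb = 50 * 8 = 400 Mb
Throughput = 400 / 2 Mbps
Throughput = 200 Mbps

200


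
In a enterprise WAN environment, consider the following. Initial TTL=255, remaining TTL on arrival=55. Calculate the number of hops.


Given: initial TTL = 255, received TTL = 55
Hops = initial TTL - received TTL
Hops = 255 - 55 = 200

200


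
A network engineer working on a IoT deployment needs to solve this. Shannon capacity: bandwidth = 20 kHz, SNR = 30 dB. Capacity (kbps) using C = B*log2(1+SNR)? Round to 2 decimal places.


Given: B = 20 kHz, SNR = 30 dB
SNR linear = 10^(30/10) = 1000
1 + SNR = 1001
log2(1001) = 9.9672262588
C = 20 * 1000 * 9.9672262588 = 199344.5252 bps
C = 199.344525 kbps -> 199.34 kbps (2 dp)

199.34


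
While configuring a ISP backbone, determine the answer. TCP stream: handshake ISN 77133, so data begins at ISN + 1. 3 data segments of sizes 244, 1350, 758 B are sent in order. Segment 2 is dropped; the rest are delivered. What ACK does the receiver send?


SYN uses sequence number 77133; first data byte = ISN + 1 = 77134.
Segment 1: SEQ = 77134, len = 244 B, covers [77134, 77377]
Segment 2: SEQ = 77378, len = 1350 B, covers [77378, 78727] [LOST]
Segment 3: SEQ = 78728, len = 758 B, covers [78728, 79485]
In-order data received: bytes [77134, 77377] (segments 1..1).
Segment 2 missing -> gap begins at byte 77378; later segments buffered out of order.
Cumulative ACK = next expected in-order byte = 77134 + 244 = 77378

77378


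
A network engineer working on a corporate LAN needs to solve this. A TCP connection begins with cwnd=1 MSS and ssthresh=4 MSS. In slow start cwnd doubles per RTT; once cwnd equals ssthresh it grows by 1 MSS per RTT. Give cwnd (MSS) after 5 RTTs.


RTT 0: cwnd = 1 MSS (initial)
RTT 1: cwnd = 2 MSS (slow start, doubled)
RTT 2: cwnd = 4 MSS (slow start, doubled)
RTT 3: cwnd = 5 MSS (congestion avoidance, +1)
RTT 4: cwnd = 6 MSS (congestion avoidance, +1)
RTT 5: cwnd = 7 MSS (congestion avoidance, +1)

7


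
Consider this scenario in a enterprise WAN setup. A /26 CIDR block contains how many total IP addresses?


Given: CIDR prefix /26
Host bits = 32 - 26 = 6
Total addresses = 2^6 = 64

64


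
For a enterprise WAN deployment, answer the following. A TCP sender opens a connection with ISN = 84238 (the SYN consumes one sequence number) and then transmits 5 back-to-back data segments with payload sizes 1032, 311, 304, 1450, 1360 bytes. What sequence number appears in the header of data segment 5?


The SYN occupies sequence number ISN = 84238, so the first data byte is ISN + 1 = 84239.
SEQ of data segment i = (ISN + 1) + sum of payload sizes of segments 1..i-1.
Segment 1: SEQ = 84239, payload = 1032 bytes
Segment 2: SEQ = 85271, payload = 311 bytes
Segment 3: SEQ = 85582, payload = 304 bytes
Segment 4: SEQ = 85886, payload = 1450 bytes
Segment 5: SEQ = 87336, payload = 1360 bytes
SEQ of segment 5 = 84239 + 1032 + 311 + 304 + 1450 = 87336

87336


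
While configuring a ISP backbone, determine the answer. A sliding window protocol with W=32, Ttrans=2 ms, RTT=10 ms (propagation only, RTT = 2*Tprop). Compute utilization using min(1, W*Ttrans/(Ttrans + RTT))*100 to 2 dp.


Given: W = 32, Ttrans = 2 ms, RTT = 10 ms (= 2 * Tprop, Tprop = 5 ms)
Cycle time = Ttrans + RTT = 2 + 10 = 12 ms (first packet sent until its ACK returns)
W * Ttrans = 32 * 2 = 64 ms of sending per cycle
W * Ttrans / (Ttrans + RTT) = 64 / 12 = 5.333333
U = min(1, 5.333333) = 1.000000
U% = 100.00%

100.00


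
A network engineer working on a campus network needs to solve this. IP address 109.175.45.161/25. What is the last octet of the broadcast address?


Given: IP = 109.175.45.161, prefix = /25
Host bits = 32 - 25 = 7
Network last octet = 161 AND mask = 128
Host part size = 2^7 - 1 = 127
Broadcast last octet = 128 OR 127 = 255

255


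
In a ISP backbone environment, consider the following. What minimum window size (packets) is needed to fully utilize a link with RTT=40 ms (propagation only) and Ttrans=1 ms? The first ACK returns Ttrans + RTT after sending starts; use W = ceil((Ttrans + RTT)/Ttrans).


Given: Ttrans = 1 ms, RTT = 40 ms (= 2 * Tprop, Tprop = 20 ms)
Time until first ACK returns = Ttrans + RTT = 1 + 40 = 41 ms
Need W * Ttrans >= Ttrans + RTT  ->  W >= (Ttrans + RTT) / Ttrans
(Ttrans + RTT) / Ttrans = 41 / 1 = 41
W_min = ceil(41) = 41

41


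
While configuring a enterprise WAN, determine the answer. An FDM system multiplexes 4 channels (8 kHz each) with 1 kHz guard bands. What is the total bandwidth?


Given: 4 channels, 8 kHz each, guard = 1 kHz
Channel bandwidth = 4 * 8 = 32 kHz
Guard bands = 3 gaps * 1 kHz = 3 kHz
Total = 32 + 3 = 35 kHz

35


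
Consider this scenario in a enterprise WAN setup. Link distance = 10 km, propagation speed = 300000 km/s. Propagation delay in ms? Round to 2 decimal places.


Given: distance = 10 km, speed = 300000 km/s
Delay = distance / speed = 10 / 300000 seconds
Delay in ms = 10 * 1000 / 300000
Delay = 0.0333 ms
Rounded to 2 dp = 0.03 ms

0.03


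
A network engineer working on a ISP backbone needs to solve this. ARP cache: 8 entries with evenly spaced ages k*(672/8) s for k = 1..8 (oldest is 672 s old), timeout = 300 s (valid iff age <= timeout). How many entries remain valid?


Ages are k * 672/8 s for k = 1..8 (spacing = 84.0000 s).
Entry k is valid iff k * 672/8 <= 300 iff k <= 8 * 300 / 672 = 3.5714
n_valid = floor(3.5714) = 3
(n_stale = 8 - 3 = 5)

3


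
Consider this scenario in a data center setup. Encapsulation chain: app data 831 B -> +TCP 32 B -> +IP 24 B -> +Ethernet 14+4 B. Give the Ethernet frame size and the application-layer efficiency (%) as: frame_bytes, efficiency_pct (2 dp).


TCP segment = 831 + 32 = 863 B
IP packet = 863 + 24 = 887 B
Ethernet frame = 887 + 14 + 4 = 905 B
Efficiency = app / frame = 831 / 905 = 0.918232 = 91.8232% -> 91.82% (2 dp)

905, 91.82


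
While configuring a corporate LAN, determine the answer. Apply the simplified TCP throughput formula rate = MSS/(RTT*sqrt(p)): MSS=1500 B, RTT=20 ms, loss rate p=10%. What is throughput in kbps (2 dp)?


Given: MSS = 1500 bytes, RTT = 20 ms, loss = 10%
RTT in seconds = 20 / 1000 = 0.02
Loss rate = 10% = 0.1
sqrt(loss) = sqrt(0.1) = 0.316227766017
Throughput (bytes/s) = 1500 / (0.02 * 0.316227766017) = 237170.8245
Throughput (kbps) = 237170.8245 * 8 / 1000 = 1897.366596 -> 1897.37 kbps (2 dp)

1897.37


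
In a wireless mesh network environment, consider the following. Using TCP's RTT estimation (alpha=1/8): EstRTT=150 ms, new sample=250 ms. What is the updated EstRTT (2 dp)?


Given: EstRTT = 150 ms, SampleRTT = 250 ms, alpha = 1/8
New EstRTT = (1 - alpha) * EstRTT + alpha * SampleRTT
(7/8) * 150 = 131.25
(1/8) * 250 = 31.25
New EstRTT = 131.25 + 31.25 = 162.5 ms -> 162.50 ms (2 dp)

162.50


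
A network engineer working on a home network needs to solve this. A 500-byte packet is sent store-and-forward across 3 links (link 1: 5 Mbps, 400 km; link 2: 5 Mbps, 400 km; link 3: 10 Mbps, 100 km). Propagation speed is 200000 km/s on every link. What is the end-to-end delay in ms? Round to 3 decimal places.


Packet = 500 bytes = 4000 bits. Store-and-forward: sum (t_trans + t_prop) per link.
Link 1: t_trans = 4000/(5*10^6) s = 0.8000 ms; t_prop = 400/200000 s = 2.0000 ms; subtotal = 2.8000 ms
Link 2: t_trans = 4000/(5*10^6) s = 0.8000 ms; t_prop = 400/200000 s = 2.0000 ms; subtotal = 2.8000 ms
Link 3: t_trans = 4000/(10*10^6) s = 0.4000 ms; t_prop = 100/200000 s = 0.5000 ms; subtotal = 0.9000 ms
End-to-end = 2.8000 + 2.8000 + 0.9000 = 6.5000 ms -> 6.500 ms (3 dp)

6.500


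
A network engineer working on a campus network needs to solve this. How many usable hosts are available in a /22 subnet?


Given: subnet mask /22
Host bits = 32 - 22 = 10
Total addresses = 2^10 = 1024
Usable hosts = 1024 - 2 (network + broadcast) = 1022

1022


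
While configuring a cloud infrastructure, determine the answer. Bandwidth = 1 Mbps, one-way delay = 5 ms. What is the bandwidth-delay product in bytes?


Given: bandwidth = 1 Mbps, delay = 5 ms
BDP in bits = 1 * 10^6 * 5 / 1000
BDP in bits = 5000
BDP in bytes = 5000 / 8 = 625

625


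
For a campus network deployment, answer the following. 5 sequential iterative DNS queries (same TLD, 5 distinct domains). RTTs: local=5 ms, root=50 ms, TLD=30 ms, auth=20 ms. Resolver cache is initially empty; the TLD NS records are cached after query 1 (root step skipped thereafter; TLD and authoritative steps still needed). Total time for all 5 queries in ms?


Lookup 1 (cold cache): local + root + TLD + auth = 5 + 50 + 30 + 20 = 105 ms
Lookups 2..5 (TLD NS cached -> skip root; new domain -> still ask TLD and auth): local + TLD + auth = 5 + 30 + 20 = 55 ms each
Remaining 4 lookups: 4 * 55 = 220 ms
Total = 105 + 220 = 325 ms

325


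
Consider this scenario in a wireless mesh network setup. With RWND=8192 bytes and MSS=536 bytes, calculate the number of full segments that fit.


Given: RWND = 8192 bytes, MSS = 536 bytes
Full segments = floor(RWND / MSS)
Full segments = floor(8192 / 536)
Full segments = floor(15.2836) = 15

15


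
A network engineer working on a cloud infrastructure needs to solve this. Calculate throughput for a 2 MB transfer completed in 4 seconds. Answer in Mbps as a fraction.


Given: file = 2 MB, time = 4 s
File in Mb = 2 * 8 = 16 Mb
Throughput = 16 / 4 Mbps
Throughput = 4 Mbps

4


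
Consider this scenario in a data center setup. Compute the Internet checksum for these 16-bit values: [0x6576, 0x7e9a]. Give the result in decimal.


Given words: [0x6576, 0x7e9a]
Step 1: Sum all words
Raw sum = 25974 + 32410 = 58384
One's complement = ~58384 & 0xFFFF = 7151

7151


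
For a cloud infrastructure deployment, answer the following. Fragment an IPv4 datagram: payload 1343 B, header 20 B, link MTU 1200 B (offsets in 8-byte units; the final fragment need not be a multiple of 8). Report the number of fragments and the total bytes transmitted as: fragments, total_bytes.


Max data per non-final fragment = floor((MTU - header)/8)*8 = floor((1200 - 20)/8)*8 = floor(1180/8)*8 = 1176 B
Final fragment needs no 8-byte alignment: it can carry up to MTU - header = 1180 B
Non-final fragments needed = ceil((payload - 1180) / 1176) = ceil(163/1176) = ceil(0.1386) = 1
Number of fragments = 1 + 1 = 2
Fragment sizes (data): 1 * 1176 B + 167 B (last, 167 <= 1180 OK)
Total bytes sent = payload + n_frags * header = 1343 + 2*20 = 1343 + 40 = 1383 B

2, 1383


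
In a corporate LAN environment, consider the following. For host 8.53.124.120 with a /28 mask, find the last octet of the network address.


Given: IP = 8.53.124.120, prefix = /28
Subnet mask = 255.255.255.240
Last octet of IP: 120
Last octet of mask: 240
Network last octet = 120 AND 240 = 112

112


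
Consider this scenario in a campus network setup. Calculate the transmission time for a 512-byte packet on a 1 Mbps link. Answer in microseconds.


Given: packet = 512 bytes, bandwidth = 1 Mbps
Packet in bits = 512 * 8 = 4096 bits
Bandwidth = 1 * 10^6 = 1000000 bps
Time = 4096 / 1000000 seconds
Time in us = 4096 * 10^6 / 1000000 = 4096

4096


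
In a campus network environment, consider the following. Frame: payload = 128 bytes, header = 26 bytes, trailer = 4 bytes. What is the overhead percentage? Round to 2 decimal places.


Given: payload = 128 B, header = 26 B, trailer = 4 B
Overhead bytes = header + trailer = 26 + 4 = 30
Total frame = payload + overhead = 128 + 30 = 158
Overhead % = 30 / 158 * 100 = 18.9873% -> 18.99% (2 dp)

18.99


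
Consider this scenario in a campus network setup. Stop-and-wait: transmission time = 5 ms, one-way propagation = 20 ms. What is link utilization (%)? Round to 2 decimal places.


Given: Ttrans = 5 ms, Tprop = 20 ms
RTT = 2 * Tprop = 2 * 20 = 40 ms
U = Ttrans / (Ttrans + RTT)
U = 5 / (5 + 40)
U = 5 / 45 = 0.111111
U% = 11.11%

11.11


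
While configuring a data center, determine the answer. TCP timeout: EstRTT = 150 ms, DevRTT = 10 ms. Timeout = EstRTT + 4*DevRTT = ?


Given: EstRTT = 150 ms, DevRTT = 10 ms
Timeout = EstRTT + 4 * DevRTT
4 * DevRTT = 4 * 10 = 40
Timeout = 150 + 40 = 190 ms

190


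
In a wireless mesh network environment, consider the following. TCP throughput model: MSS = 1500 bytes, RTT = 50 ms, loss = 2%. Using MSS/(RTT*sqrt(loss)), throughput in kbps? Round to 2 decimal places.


Given: MSS = 1500 bytes, RTT = 50 ms, loss = 2%
RTT in seconds = 50 / 1000 = 0.05
Loss rate = 2% = 0.02
sqrt(loss) = sqrt(0.02) = 0.141421356237
Throughput (bytes/s) = 1500 / (0.05 * 0.141421356237) = 212132.0344
Throughput (kbps) = 212132.0344 * 8 / 1000 = 1697.056275 -> 1697.06 kbps (2 dp)

1697.06


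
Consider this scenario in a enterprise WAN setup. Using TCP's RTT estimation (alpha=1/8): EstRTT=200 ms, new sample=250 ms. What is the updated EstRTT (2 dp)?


Given: EstRTT = 200 ms, SampleRTT = 250 ms, alpha = 1/8
New EstRTT = (1 - alpha) * EstRTT + alpha * SampleRTT
(7/8) * 200 = 175
(1/8) * 250 = 31.25
New EstRTT = 175 + 31.25 = 206.25 ms -> 206.25 ms (2 dp)

206.25


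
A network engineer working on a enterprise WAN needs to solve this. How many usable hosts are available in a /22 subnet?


Given: subnet mask /22
Host bits = 32 - 22 = 10
Total addresses = 2^10 = 1024
Usable hosts = 1024 - 2 (network + broadcast) = 1022

1022


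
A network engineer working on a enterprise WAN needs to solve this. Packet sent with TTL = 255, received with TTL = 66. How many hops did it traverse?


Given: initial TTL = 255, received TTL = 66
Hops = initial TTL - received TTL
Hops = 255 - 66 = 189

189


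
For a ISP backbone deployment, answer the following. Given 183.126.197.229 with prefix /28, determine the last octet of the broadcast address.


Given: IP = 183.126.197.229, prefix = /28
Host bits = 32 - 28 = 4
Network last octet = 229 AND mask = 224
Host part size = 2^4 - 1 = 15
Broadcast last octet = 224 OR 15 = 239

239


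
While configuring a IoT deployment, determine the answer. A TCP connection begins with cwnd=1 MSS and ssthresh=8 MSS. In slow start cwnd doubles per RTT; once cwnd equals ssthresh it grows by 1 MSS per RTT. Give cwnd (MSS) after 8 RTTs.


RTT 0: cwnd = 1 MSS (initial)
RTT 1: cwnd = 2 MSS (slow start, doubled)
RTT 2: cwnd = 4 MSS (slow start, doubled)
RTT 3: cwnd = 8 MSS (slow start, doubled)
RTT 4: cwnd = 9 MSS (congestion avoidance, +1)
RTT 5: cwnd = 10 MSS (congestion avoidance, +1)
RTT 6: cwnd = 11 MSS (congestion avoidance, +1)
RTT 7: cwnd = 12 MSS (congestion avoidance, +1)
RTT 8: cwnd = 13 MSS (congestion avoidance, +1)

13


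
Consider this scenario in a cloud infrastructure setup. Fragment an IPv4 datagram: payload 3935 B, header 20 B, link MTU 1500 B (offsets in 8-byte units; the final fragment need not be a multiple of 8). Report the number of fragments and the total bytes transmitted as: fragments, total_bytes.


Max data per non-final fragment = floor((MTU - header)/8)*8 = floor((1500 - 20)/8)*8 = floor(1480/8)*8 = 1480 B
Final fragment needs no 8-byte alignment: it can carry up to MTU - header = 1480 B
Non-final fragments needed = ceil((payload - 1480) / 1480) = ceil(2455/1480) = ceil(1.6588) = 2
Number of fragments = 2 + 1 = 3
Fragment sizes (data): 2 * 1480 B + 975 B (last, 975 <= 1480 OK)
Total bytes sent = payload + n_frags * header = 3935 + 3*20 = 3935 + 60 = 3995 B

3, 3995


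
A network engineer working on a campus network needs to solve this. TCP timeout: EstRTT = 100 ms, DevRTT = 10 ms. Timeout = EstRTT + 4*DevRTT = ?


Given: EstRTT = 100 ms, DevRTT = 10 ms
Timeout = EstRTT + 4 * DevRTT
4 * DevRTT = 4 * 10 = 40
Timeout = 100 + 40 = 140 ms

140


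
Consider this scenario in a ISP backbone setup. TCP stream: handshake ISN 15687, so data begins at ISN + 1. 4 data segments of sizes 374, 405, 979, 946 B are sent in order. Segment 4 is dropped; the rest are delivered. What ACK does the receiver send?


SYN uses sequence number 15687; first data byte = ISN + 1 = 15688.
Segment 1: SEQ = 15688, len = 374 B, covers [15688, 16061]
Segment 2: SEQ = 16062, len = 405 B, covers [16062, 16466]
Segment 3: SEQ = 16467, len = 979 B, covers [16467, 17445]
Segment 4: SEQ = 17446, len = 946 B, covers [17446, 18391] [LOST]
In-order data received: bytes [15688, 17445] (segments 1..3).
Segment 4 missing -> gap begins at byte 17446.
Cumulative ACK = next expected in-order byte = 15688 + 374 + 405 + 979 = 17446

17446


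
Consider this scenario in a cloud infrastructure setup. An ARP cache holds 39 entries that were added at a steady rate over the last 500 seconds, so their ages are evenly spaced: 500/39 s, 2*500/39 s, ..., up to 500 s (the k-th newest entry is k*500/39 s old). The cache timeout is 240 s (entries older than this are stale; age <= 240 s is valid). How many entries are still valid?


Ages are k * 500/39 s for k = 1..39 (spacing = 12.8205 s).
Entry k is valid iff k * 500/39 <= 240 iff k <= 39 * 240 / 500 = 18.7200
n_valid = floor(18.7200) = 18
(n_stale = 39 - 18 = 21)

18


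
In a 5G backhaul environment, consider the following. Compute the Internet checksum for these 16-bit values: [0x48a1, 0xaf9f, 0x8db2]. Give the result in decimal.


Given words: [0x48a1, 0xaf9f, 0x8db2]
Step 1: Sum all words
Raw sum = 18593 + 44959 + 36274 = 99826
Step 2: Fold carry: (34290 + 1) = 34291
One's complement = ~34291 & 0xFFFF = 31244

31244


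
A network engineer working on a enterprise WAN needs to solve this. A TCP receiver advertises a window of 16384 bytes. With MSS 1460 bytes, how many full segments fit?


Given: RWND = 16384 bytes, MSS = 1460 bytes
Full segments = floor(RWND / MSS)
Full segments = floor(16384 / 1460)
Full segments = floor(11.2219) = 11

11


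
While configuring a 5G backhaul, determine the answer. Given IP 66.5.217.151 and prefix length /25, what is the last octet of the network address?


Given: IP = 66.5.217.151, prefix = /25
Subnet mask = 255.255.255.128
Last octet of IP: 151
Last octet of mask: 128
Network last octet = 151 AND 128 = 128

128


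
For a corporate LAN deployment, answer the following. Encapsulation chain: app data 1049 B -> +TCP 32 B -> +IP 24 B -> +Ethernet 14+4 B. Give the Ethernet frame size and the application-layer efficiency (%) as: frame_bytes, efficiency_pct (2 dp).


TCP segment = 1049 + 32 = 1081 B
IP packet = 1081 + 24 = 1105 B
Ethernet frame = 1105 + 14 + 4 = 1123 B
Efficiency = app / frame = 1049 / 1123 = 0.934105 = 93.4105% -> 93.41% (2 dp)

1123, 93.41


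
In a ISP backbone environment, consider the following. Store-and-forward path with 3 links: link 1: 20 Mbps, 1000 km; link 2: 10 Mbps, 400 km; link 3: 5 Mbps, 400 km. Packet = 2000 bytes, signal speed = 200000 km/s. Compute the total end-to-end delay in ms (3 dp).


Packet = 2000 bytes = 16000 bits. Store-and-forward: sum (t_trans + t_prop) per link.
Link 1: t_trans = 16000/(20*10^6) s = 0.8000 ms; t_prop = 1000/200000 s = 5.0000 ms; subtotal = 5.8000 ms
Link 2: t_trans = 16000/(10*10^6) s = 1.6000 ms; t_prop = 400/200000 s = 2.0000 ms; subtotal = 3.6000 ms
Link 3: t_trans = 16000/(5*10^6) s = 3.2000 ms; t_prop = 400/200000 s = 2.0000 ms; subtotal = 5.2000 ms
End-to-end = 5.8000 + 3.6000 + 5.2000 = 14.6000 ms -> 14.600 ms (3 dp)

14.600


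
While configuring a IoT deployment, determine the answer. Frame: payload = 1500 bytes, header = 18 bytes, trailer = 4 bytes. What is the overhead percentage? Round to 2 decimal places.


Given: payload = 1500 B, header = 18 B, trailer = 4 B
Overhead bytes = header + trailer = 18 + 4 = 22
Total frame = payload + overhead = 1500 + 22 = 1522
Overhead % = 22 / 1522 * 100 = 1.4455% -> 1.45% (2 dp)

1.45


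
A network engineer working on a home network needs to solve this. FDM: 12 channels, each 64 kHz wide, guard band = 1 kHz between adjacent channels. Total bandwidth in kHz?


Given: 12 channels, 64 kHz each, guard = 1 kHz
Channel bandwidth = 12 * 64 = 768 kHz
Guard bands = 11 gaps * 1 kHz = 11 kHz
Total = 768 + 11 = 779 kHz

779


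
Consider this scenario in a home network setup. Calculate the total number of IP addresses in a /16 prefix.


Given: CIDR prefix /16
Host bits = 32 - 16 = 16
Total addresses = 2^16 = 65536

65536


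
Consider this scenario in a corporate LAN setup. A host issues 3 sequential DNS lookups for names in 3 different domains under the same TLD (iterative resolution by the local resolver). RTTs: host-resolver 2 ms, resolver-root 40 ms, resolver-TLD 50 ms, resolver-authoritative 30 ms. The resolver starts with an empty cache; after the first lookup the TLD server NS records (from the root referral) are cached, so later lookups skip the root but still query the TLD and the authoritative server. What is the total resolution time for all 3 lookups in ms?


Lookup 1 (cold cache): local + root + TLD + auth = 2 + 40 + 50 + 30 = 122 ms
Lookups 2..3 (TLD NS cached -> skip root; new domain -> still ask TLD and auth): local + TLD + auth = 2 + 50 + 30 = 82 ms each
Remaining 2 lookups: 2 * 82 = 164 ms
Total = 122 + 164 = 286 ms

286


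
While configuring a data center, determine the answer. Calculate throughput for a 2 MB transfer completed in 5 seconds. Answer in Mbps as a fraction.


Given: file = 2 MB, time = 5 s
File in Mb = 2 * 8 = 16 Mb
Throughput = 16 / 5 Mbps
Throughput = 16/5 Mbps

16/5


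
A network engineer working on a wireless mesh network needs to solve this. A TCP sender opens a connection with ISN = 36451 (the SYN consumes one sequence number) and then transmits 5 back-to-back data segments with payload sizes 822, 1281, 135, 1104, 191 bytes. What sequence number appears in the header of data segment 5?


The SYN occupies sequence number ISN = 36451, so the first data byte is ISN + 1 = 36452.
SEQ of data segment i = (ISN + 1) + sum of payload sizes of segments 1..i-1.
Segment 1: SEQ = 36452, payload = 822 bytes
Segment 2: SEQ = 37274, payload = 1281 bytes
Segment 3: SEQ = 38555, payload = 135 bytes
Segment 4: SEQ = 38690, payload = 1104 bytes
Segment 5: SEQ = 39794, payload = 191 bytes
SEQ of segment 5 = 36452 + 822 + 1281 + 135 + 1104 = 39794

39794


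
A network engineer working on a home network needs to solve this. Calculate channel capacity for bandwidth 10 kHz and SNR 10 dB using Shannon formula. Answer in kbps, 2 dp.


Given: B = 10 kHz, SNR = 10 dB
SNR linear = 10^(10/10) = 10
1 + SNR = 11
log2(11) = 3.4594316186
C = 10 * 1000 * 3.4594316186 = 34594.3162 bps
C = 34.594316 kbps -> 34.59 kbps (2 dp)

34.59


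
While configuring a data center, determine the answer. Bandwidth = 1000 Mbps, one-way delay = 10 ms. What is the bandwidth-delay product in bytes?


Given: bandwidth = 1000 Mbps, delay = 10 ms
BDP in bits = 1000 * 10^6 * 10 / 1000
BDP in bits = 10000000
BDP in bytes = 10000000 / 8 = 1250000

1250000


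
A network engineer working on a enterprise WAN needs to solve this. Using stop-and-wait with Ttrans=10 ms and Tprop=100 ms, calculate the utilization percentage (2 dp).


Given: Ttrans = 10 ms, Tprop = 100 ms
RTT = 2 * Tprop = 2 * 100 = 200 ms
U = Ttrans / (Ttrans + RTT)
U = 10 / (10 + 200)
U = 10 / 210 = 0.047619
U% = 4.76%

4.76


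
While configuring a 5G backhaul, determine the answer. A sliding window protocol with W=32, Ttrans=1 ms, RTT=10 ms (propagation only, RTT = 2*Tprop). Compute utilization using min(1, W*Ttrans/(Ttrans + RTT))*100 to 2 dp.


Given: W = 32, Ttrans = 1 ms, RTT = 10 ms (= 2 * Tprop, Tprop = 5 ms)
Cycle time = Ttrans + RTT = 1 + 10 = 11 ms (first packet sent until its ACK returns)
W * Ttrans = 32 * 1 = 32 ms of sending per cycle
W * Ttrans / (Ttrans + RTT) = 32 / 11 = 2.909091
U = min(1, 2.909091) = 1.000000
U% = 100.00%

100.00


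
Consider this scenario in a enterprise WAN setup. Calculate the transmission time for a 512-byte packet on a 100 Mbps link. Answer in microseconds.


Given: packet = 512 bytes, bandwidth = 100 Mbps
Packet in bits = 512 * 8 = 4096 bits
Bandwidth = 100 * 10^6 = 100000000 bps
Time = 4096 / 100000000 seconds
Time in us = 4096 * 10^6 / 100000000 = 40.96

40.96


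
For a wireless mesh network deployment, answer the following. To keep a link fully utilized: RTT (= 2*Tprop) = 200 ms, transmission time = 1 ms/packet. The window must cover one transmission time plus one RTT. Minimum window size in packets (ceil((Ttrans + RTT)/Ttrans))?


Given: Ttrans = 1 ms, RTT = 200 ms (= 2 * Tprop, Tprop = 100 ms)
Time until first ACK returns = Ttrans + RTT = 1 + 200 = 201 ms
Need W * Ttrans >= Ttrans + RTT  ->  W >= (Ttrans + RTT) / Ttrans
(Ttrans + RTT) / Ttrans = 201 / 1 = 201
W_min = ceil(201) = 201

201


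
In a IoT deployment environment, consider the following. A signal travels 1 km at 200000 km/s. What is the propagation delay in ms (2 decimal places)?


Given: distance = 1 km, speed = 200000 km/s
Delay = distance / speed = 1 / 200000 seconds
Delay in ms = 1 * 1000 / 200000
Delay = 0.0050 ms
Rounded to 2 dp = 0.01 ms

0.01


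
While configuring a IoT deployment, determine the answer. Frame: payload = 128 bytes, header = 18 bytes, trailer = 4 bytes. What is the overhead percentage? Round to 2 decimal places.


Given: payload = 128 B, header = 18 B, trailer = 4 B
Overhead bytes = header + trailer = 18 + 4 = 22
Total frame = payload + overhead = 128 + 22 = 150
Overhead % = 22 / 150 * 100 = 14.6667% -> 14.67% (2 dp)

14.67


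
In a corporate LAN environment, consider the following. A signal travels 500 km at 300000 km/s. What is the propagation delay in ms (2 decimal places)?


Given: distance = 500 km, speed = 300000 km/s
Delay = distance / speed = 500 / 300000 seconds
Delay in ms = 500 * 1000 / 300000
Delay = 1.6667 ms
Rounded to 2 dp = 1.67 ms

1.67


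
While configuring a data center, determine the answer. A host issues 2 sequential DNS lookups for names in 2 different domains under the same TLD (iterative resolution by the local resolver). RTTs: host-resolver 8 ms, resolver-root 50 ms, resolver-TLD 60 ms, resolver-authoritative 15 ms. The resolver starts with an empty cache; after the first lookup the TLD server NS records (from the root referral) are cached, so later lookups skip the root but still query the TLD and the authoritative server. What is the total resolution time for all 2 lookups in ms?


Lookup 1 (cold cache): local + root + TLD + auth = 8 + 50 + 60 + 15 = 133 ms
Lookups 2..2 (TLD NS cached -> skip root; new domain -> still ask TLD and auth): local + TLD + auth = 8 + 60 + 15 = 83 ms each
Remaining 1 lookups: 1 * 83 = 83 ms
Total = 133 + 83 = 216 ms

216


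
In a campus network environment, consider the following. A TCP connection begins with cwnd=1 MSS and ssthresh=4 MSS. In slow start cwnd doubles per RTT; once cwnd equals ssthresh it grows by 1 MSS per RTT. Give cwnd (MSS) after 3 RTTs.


RTT 0: cwnd = 1 MSS (initial)
RTT 1: cwnd = 2 MSS (slow start, doubled)
RTT 2: cwnd = 4 MSS (slow start, doubled)
RTT 3: cwnd = 5 MSS (congestion avoidance, +1)

5
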